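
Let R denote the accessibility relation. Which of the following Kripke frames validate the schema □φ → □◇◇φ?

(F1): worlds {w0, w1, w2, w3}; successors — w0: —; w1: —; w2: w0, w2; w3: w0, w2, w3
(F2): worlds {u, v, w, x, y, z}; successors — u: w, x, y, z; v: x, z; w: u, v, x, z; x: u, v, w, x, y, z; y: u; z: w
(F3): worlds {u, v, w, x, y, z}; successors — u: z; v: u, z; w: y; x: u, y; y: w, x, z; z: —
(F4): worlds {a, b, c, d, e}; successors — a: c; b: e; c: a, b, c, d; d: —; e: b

Frame correspondent (Sahlqvist): ∀x ∀z (xRz → ∃w (xRw ∧ zR²w)) — i.e. a generalized confluence (Geach) condition.
(F1): fails — w2Rw0 but no w with w2Rw and w0R²w.
(F2): holds.
(F3): fails — uRz but no t with uRt and zR²t.
(F4): fails — cRd but no w with cRw and dR²w.

(F2)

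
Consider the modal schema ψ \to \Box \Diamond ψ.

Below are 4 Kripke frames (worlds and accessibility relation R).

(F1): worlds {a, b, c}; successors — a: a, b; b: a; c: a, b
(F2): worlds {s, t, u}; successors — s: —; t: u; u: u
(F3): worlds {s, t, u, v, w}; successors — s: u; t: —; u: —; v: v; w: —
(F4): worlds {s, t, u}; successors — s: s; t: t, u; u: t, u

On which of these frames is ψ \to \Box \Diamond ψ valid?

Frame correspondent (Sahlqvist): \forall x \forall y (Rxy \to Ryx) — i.e. symmetry.
(F1): fails — Rcb but not Rbc.
(F2): fails — Rtu but not Rut.
(F3): fails — Rsu but not Rus.
(F4): ✓.
Valid on: (F4).

(F4)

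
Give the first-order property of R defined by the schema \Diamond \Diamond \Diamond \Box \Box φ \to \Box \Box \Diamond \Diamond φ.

\forall x \forall y \forall z ((x R^3 y \wedge x R^2 z) \to \exists w (y R^2 w \wedge z R^2 w))

This is a Sahlqvist (Geach-type) schema ◇^3□^2φ → □^2◇^2φ.
Minimal-valuation argument: fix x; take any y with xR^3y and any z with xR^2z. Set V(φ) to the set of worlds R-reachable from y in exactly 2 steps. Then □^2φ holds at y, so the antecedent holds at x; validity forces ◇^2φ at z, giving a w with zR^2w and yR^2w.
First-order correspondent: \forall x \forall y \forall z ((x R^3 y \wedge x R^2 z) \to \exists w (y R^2 w \wedge z R^2 w)).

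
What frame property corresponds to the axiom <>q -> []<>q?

Suppose ◇q→□◇q is valid. Take Rxy, Rxz and set V(q)={y}. Then ◇q at x, so □◇q at x, so ◇q at z, so some w with Rzw has q; w=y, i.e. Rzy. By symmetry of the argument, Ryz.

The Euclidean property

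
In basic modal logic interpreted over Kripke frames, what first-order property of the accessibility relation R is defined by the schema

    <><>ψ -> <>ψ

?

transitivity

This schema is equivalent to the 4 axiom □ψ → □□ψ.
It corresponds to transitivity: forall x forall y forall z (Rxy & Ryz -> Rxz).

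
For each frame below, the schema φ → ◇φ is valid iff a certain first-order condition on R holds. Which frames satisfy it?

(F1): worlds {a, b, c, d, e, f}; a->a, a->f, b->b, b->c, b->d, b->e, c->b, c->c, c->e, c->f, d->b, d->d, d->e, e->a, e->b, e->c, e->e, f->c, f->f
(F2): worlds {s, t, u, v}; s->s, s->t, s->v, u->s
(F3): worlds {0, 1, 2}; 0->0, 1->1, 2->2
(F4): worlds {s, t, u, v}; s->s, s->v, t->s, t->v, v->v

(F1), (F3)

Frame correspondent (Sahlqvist): ∀x Rxx — i.e. reflexivity.
(F1): ✓.
(F2): fails — world t does not see itself.
(F3): ✓.
(F4): fails — world t does not see itself.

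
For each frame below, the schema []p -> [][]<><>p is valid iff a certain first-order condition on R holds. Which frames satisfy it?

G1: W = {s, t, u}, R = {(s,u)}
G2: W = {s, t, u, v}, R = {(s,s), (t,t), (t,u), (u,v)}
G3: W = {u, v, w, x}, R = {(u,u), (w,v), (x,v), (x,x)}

The schema corresponds to a generalized confluence (Geach) condition: forall x forall z (x R^2 z -> exists w (xRw & z R^2 w)).
G1: ✓.
G2: fails — tR²u but no w with tRw and uR²w.
G3: fails — xR²v but no t with xRt and vR²t.
Valid on: G1.

G1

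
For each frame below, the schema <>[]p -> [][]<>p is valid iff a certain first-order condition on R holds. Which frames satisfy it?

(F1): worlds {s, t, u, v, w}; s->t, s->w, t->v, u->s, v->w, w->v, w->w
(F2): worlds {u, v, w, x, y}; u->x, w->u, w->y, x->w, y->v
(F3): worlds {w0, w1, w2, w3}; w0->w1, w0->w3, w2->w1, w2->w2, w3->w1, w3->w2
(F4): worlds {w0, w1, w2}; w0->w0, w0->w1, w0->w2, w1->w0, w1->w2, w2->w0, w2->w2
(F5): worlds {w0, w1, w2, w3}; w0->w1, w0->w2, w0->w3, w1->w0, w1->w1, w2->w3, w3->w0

(F4)

Frame correspondent (Sahlqvist): forall x forall y forall z ((xRy & x R^2 z) -> exists w (yRw & zRw)) — i.e. a generalized confluence (Geach) condition.
(F1): fails — sRt, sR²v but no w* with tRw* and vRw*.
(F2): fails — uRx, uR²w but no t with xRt and wRt.
(F3): fails — w0Rw1, w0R²w1 but no w with w1Rw and w1Rw.
(F4): condition met.
(F5): fails — w0Rw2, w0R²w1 but no w with w2Rw and w1Rw.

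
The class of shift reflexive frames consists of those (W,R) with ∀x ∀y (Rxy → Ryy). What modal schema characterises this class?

□(□ψ → ψ)

This is shift-reflexivity; the standard corresponding axiom is T□: □(□ψ → ψ).
Suppose □(□ψ→ψ) is valid. Take Rxy and set V(ψ)={w : Ryw}. Then at y, □ψ holds; since □(□ψ→ψ) at x, □ψ→ψ at y, so ψ at y, i.e. Ryy.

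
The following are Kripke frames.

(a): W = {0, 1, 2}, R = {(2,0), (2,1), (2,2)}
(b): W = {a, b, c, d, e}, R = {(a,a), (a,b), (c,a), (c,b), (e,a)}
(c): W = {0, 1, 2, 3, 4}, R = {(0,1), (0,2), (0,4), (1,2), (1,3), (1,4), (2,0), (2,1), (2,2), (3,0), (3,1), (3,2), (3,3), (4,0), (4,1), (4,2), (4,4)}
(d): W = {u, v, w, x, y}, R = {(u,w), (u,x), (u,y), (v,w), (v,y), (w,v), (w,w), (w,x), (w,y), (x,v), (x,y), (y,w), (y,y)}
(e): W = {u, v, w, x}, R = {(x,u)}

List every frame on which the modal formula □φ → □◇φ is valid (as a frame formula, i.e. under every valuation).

This is the axiom for a generalized confluence (Geach) condition; its first-order frame correspondent is ∀x ∀z (xRz → ∃w (xRw ∧ zRw)).
(a): fails — 2R0 but no w with 2Rw and 0Rw.
(b): fails — aRb but no w with aRw and bRw.
(c): condition met.
(d): condition met.
(e): fails — xRu but no t with xRt and uRt.

(c), (d)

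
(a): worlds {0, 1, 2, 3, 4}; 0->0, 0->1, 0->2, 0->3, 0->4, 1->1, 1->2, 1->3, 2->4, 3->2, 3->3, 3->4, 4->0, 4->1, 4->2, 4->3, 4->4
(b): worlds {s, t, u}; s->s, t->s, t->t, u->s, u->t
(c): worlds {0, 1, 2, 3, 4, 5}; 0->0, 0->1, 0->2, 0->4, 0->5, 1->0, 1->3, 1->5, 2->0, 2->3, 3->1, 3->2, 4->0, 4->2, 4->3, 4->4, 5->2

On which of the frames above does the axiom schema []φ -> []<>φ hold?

(b)

The schema corresponds to a generalized confluence (Geach) condition: forall x forall z (xRz -> exists w (xRw & zRw)).
(a): fails — 1R2 but no w with 1Rw and 2Rw.
(b): satisfies the condition.
(c): fails — 1R3 but no w with 1Rw and 3Rw.
Valid on: (b).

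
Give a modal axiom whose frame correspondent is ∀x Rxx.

A defining formula is □ψ → ψ (the T axiom).

□ψ → ψ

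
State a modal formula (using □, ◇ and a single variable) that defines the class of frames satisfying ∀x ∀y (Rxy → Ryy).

□(□s → s)

A defining formula is □(□s → s) (the T□ axiom).
Suppose □(□s→s) is valid. Take Rxy and set V(s)={w : Ryw}. Then at y, □s holds; since □(□s→s) at x, □s→s at y, so s at y, i.e. Ryy.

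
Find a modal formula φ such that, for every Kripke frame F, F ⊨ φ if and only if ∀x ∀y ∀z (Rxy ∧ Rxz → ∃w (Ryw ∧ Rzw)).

◇□s → □◇s

A defining formula is ◇□s → □◇s (the .2 axiom).
Suppose ◇□s→□◇s is valid. Take Rxy, Rxz and set V(s)={w : Ryw}. Then □s at y so ◇□s at x, so □◇s at x, so ◇s at z, giving w with Rzw and Ryw.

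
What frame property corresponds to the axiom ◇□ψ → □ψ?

This schema is equivalent to the 5 axiom ◇ψ → □◇ψ.
Its frame correspondent is the Euclidean property — ∀x ∀y ∀z (Rxy ∧ Rxz → Ryz).

The Euclidean property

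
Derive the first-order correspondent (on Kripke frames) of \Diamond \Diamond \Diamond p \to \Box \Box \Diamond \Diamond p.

This is a Sahlqvist (Geach-type) schema ◇^3□^0p → □^2◇^2p.
First-order correspondent: \forall x \forall y \forall z ((x R^3 y \wedge x R^2 z) \to \exists w (y = w \wedge z R^2 w)).

\forall x \forall y \forall z ((x R^3 y \wedge x R^2 z) \to \exists w (y = w \wedge z R^2 w))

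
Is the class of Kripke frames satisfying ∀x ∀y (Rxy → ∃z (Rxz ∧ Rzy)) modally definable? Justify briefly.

Yes: it is density, defined by the C4 schema □□q → □q.

Definable; □□q → □q defines it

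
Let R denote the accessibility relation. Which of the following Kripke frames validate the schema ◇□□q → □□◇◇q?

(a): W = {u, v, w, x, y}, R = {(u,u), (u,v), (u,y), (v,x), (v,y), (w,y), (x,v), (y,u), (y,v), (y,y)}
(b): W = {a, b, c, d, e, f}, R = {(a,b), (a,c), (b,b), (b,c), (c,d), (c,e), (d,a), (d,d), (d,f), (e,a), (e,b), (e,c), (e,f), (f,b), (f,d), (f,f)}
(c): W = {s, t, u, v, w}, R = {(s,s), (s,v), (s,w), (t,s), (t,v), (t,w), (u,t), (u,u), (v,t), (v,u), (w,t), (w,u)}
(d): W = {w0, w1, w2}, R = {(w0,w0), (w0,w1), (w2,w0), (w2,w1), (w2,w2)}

(a), (b), (c)

Frame correspondent (Sahlqvist): ∀x ∀y ∀z ((xRy ∧ xR²z) → ∃w (yR²w ∧ zR²w)) — i.e. a generalized confluence (Geach) condition.
(a): holds.
(b): holds.
(c): holds.
(d): fails — w0Rw0, w0R²w1 but no w with w0R²w and w1R²w.
Valid on: (a), (b), (c).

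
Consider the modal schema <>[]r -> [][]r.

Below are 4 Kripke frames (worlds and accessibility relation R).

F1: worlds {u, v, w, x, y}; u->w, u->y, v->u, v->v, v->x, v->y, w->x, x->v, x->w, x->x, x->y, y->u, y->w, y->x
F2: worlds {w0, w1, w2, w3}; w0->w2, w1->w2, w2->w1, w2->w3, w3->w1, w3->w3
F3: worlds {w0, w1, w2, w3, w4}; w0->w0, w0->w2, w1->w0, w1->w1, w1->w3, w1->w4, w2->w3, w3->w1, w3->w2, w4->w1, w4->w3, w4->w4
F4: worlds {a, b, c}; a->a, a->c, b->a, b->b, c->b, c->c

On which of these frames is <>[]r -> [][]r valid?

none

This is the axiom for a generalized confluence (Geach) condition; its first-order frame correspondent is forall x forall y forall z ((xRy & x R^2 z) -> exists w (yRw & z = w)).
F1: fails — uRw, uR²u but no t with wRt and u=t.
F2: fails — w2Rw1, w2R²w1 but no w with w1Rw and w1=w.
F3: fails — w0Rw0, w0R²w3 but no w with w0Rw and w3=w.
F4: fails — aRa, aR²b but no w with aRw and b=w.
Valid on no frame.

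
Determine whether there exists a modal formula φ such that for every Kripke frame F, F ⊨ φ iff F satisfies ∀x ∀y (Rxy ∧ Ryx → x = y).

Not modally definable

Any modally definable frame class is closed under surjective bounded morphisms.
The 6-cycle (worlds w0,w1,w2,w3,w4,w5 with w0→w1→w2→w3→w4→w5→w0) is antisymmetric. Sending even-indexed worlds to s and odd-indexed worlds to t is a surjective bounded morphism onto the two-world frame with s↔t, which is not antisymmetric.
So the class is not modally definable.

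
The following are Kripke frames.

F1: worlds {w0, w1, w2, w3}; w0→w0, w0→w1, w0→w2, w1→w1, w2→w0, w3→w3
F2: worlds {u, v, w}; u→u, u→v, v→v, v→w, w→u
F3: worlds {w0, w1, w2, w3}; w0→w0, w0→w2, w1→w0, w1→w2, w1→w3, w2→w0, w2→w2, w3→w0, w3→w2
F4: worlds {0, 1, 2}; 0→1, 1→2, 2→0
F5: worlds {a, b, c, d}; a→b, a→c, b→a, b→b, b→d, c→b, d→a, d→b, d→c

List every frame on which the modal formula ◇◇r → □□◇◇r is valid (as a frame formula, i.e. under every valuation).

F3

Frame correspondent (Sahlqvist): ∀x ∀y ∀z ((xR²y ∧ xR²z) → ∃w (y = w ∧ zR²w)) — i.e. a generalized confluence (Geach) condition.
F1: fails — w0R²w0, w0R²w1 but no w with w0=w and w1R²w.
F2: fails — uR²w, uR²w but no t with w=t and wR²t.
F3: satisfies the condition.
F4: fails — 0R²2, 0R²2 but no w with 2=w and 2R²w.
F5: fails — bR²c, bR²a but no w with c=w and aR²w.
Valid on: F3.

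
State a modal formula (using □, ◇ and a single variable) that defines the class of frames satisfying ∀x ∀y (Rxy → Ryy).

This is shift-reflexivity; the standard corresponding axiom is T□: □(□ψ → ψ).
Suppose □(□ψ→ψ) is valid. Take Rxy and set V(ψ)={w : Ryw}. Then at y, □ψ holds; since □(□ψ→ψ) at x, □ψ→ψ at y, so ψ at y, i.e. Ryy.

□(□ψ → ψ)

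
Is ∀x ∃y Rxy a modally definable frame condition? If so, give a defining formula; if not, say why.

Yes: it is seriality, defined by the D schema □q → ◇q.
Suppose □q→◇q is valid. At any x set V(q)=W. Then □q at x, so ◇q at x, so x has a successor.

Yes, by □q → ◇q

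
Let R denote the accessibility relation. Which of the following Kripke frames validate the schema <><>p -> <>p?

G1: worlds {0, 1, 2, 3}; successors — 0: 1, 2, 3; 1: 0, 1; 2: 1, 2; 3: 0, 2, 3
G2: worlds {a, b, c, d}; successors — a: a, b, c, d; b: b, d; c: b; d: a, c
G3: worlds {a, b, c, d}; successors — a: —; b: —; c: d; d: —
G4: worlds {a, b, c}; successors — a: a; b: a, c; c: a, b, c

G3

This is the axiom for a generalized confluence (Geach) condition; its first-order frame correspondent is forall x forall y (x R^2 y -> exists w (y = w & xRw)).
G1: fails — 0R²0 but no w with 0=w and 0Rw.
G2: fails — bR²a but no w with a=w and bRw.
G3: condition met.
G4: fails — bR²b but no w with b=w and bRw.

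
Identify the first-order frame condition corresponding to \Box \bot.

□⊥ is valid iff no world has any successor (otherwise □⊥ fails at any world with one).
Conversely, on a frame with emptiness of R the schema holds at every world under every valuation.
So the correspondent is emptiness of R.

emptiness of R: \forall x \forall y \neg Rxy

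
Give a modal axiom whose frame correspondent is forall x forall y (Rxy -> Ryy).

The condition is shift-reflexivity. The T□ schema □(□q → q) defines it.
Suppose □(□q→q) is valid. Take Rxy and set V(q)={w : Ryw}. Then at y, □q holds; since □(□q→q) at x, □q→q at y, so q at y, i.e. Ryy.

□(□q → q)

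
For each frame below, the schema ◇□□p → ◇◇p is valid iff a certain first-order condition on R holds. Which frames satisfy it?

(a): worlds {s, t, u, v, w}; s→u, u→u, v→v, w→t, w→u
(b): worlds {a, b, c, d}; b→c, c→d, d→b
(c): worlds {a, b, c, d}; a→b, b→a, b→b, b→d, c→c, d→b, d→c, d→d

(c)

Frame correspondent (Sahlqvist): ∀x ∀y (xRy → ∃w (yR²w ∧ xR²w)) — i.e. a generalized confluence (Geach) condition.
(a): fails — wRt but no w* with tR²w* and wR²w*.
(b): fails — bRc but no w with cR²w and bR²w.
(c): holds.
Valid on: (c).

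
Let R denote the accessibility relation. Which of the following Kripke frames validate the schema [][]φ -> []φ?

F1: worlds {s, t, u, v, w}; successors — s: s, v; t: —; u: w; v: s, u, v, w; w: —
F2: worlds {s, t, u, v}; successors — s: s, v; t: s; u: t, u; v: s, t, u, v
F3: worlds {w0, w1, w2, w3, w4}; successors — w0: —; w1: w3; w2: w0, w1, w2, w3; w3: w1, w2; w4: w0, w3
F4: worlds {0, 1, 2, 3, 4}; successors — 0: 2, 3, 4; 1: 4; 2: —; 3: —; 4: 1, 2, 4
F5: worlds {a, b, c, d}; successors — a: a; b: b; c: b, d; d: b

F2

This is the axiom for density; its first-order frame correspondent is forall x forall y (Rxy -> exists z (Rxz & Rzy)).
F1: fails — Ruw but no z with Ruz and Rzw.
F2: condition met.
F3: fails — Rw1w3 but no z with Rw1z and Rzw3.
F4: fails — R03 but no z with R0z and Rz3.
F5: fails — Rcd but no z with Rcz and Rzd.
Valid on: F2.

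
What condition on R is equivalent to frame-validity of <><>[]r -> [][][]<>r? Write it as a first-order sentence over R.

forall x forall y forall z ((x R^2 y & x R^3 z) -> exists w (yRw & zRw))

This is a Sahlqvist (Geach-type) schema ◇^2□^1r → □^3◇^1r.
Minimal-valuation argument: fix x; take any y with xR^2y and any z with xR^3z. Set V(r) to the set of worlds R-reachable from y in exactly 1 step. Then □^1r holds at y, so the antecedent holds at x; validity forces ◇^1r at z, giving a w with zR^1w and yR^1w.
First-order correspondent: forall x forall y forall z ((x R^2 y & x R^3 z) -> exists w (yRw & zRw)).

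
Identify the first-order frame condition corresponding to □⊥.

This schema is the Ver axiom.
Its frame correspondent is emptiness of R — ∀x ∀y ¬Rxy.

emptiness of R: ∀x ∀y ¬Rxy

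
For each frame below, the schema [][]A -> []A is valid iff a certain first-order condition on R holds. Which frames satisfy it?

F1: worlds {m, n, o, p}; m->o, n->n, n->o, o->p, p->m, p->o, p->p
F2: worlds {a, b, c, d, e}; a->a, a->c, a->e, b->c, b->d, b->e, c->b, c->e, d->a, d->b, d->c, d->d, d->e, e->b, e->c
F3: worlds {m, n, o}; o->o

F2, F3

Frame correspondent (Sahlqvist): forall x forall y (Rxy -> exists z (Rxz & Rzy)) — i.e. density.
F1: fails — Rmo but no z with Rmz and Rzo.
F2: satisfies the condition.
F3: satisfies the condition.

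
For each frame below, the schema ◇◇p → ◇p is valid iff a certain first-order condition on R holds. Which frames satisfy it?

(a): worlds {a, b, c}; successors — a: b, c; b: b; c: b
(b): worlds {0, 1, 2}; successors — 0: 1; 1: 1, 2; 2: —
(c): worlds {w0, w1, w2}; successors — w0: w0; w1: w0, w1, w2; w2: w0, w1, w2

(a), (c)

Frame correspondent (Sahlqvist): ∀x ∀y ∀z (Rxy ∧ Ryz → Rxz) — i.e. transitivity.
(a): holds.
(b): fails — R01 and R12 but not R02.
(c): holds.
Valid on: (a), (c).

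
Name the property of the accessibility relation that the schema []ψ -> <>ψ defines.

Suppose □ψ→◇ψ is valid. At any x set V(ψ)=W. Then □ψ at x, so ◇ψ at x, so x has a successor.

Seriality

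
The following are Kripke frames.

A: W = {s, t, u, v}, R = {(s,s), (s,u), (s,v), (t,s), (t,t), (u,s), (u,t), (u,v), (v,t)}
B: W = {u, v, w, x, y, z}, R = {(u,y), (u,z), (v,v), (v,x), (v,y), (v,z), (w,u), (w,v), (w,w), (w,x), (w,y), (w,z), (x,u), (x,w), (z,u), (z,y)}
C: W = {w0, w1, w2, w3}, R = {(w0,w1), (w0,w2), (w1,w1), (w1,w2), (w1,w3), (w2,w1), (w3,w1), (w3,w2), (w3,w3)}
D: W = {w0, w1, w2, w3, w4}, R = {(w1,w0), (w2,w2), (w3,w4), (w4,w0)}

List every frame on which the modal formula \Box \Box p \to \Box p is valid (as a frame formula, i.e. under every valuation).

A, C

This is the axiom for density; its first-order frame correspondent is \forall x \forall y (Rxy \to \exists z (Rxz \wedge Rzy)).
A: ✓.
B: fails — Ruz but no t with Rut and Rtz.
C: ✓.
D: fails — Rw4w0 but no z with Rw4z and Rzw0.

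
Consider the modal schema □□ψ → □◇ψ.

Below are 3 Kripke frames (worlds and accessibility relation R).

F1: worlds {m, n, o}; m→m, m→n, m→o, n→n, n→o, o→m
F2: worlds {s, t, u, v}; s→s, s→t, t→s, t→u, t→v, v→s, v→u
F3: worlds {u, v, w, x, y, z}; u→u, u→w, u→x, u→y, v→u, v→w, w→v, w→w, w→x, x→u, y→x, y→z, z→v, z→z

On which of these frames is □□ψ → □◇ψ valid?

F1, F3

This is the axiom for a generalized confluence (Geach) condition; its first-order frame correspondent is ∀x ∀z (xRz → ∃w (xR²w ∧ zRw)).
F1: satisfies the condition.
F2: fails — tRu but no w with tR²w and uRw.
F3: satisfies the condition.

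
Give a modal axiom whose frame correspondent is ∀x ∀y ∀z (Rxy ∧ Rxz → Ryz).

◇ψ → □◇ψ

The condition is the Euclidean property. The 5 schema ◇ψ → □◇ψ defines it.
Suppose ◇ψ→□◇ψ is valid. Take Rxy, Rxz and set V(ψ)={y}. Then ◇ψ at x, so □◇ψ at x, so ◇ψ at z, so some w with Rzw has ψ; w=y, i.e. Rzy. By symmetry of the argument, Ryz.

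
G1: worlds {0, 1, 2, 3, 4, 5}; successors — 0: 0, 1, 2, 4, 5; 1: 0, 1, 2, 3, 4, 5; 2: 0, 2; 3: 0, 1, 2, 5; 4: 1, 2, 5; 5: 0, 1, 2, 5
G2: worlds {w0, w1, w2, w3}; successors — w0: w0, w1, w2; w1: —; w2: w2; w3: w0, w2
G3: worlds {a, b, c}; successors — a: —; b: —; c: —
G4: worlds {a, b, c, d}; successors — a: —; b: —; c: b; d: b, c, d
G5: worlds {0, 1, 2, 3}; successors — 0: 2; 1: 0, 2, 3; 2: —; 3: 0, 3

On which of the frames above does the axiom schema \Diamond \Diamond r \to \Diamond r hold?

G3, G4

Frame correspondent (Sahlqvist): \forall x \forall y \forall z (Rxy \wedge Ryz \to Rxz) — i.e. transitivity.
G1: fails — R01 and R13 but not R03.
G2: fails — Rw3w0 and Rw0w1 but not Rw3w1.
G3: ✓.
G4: ✓.
G5: fails — R30 and R02 but not R32.
Valid on: G3, G4.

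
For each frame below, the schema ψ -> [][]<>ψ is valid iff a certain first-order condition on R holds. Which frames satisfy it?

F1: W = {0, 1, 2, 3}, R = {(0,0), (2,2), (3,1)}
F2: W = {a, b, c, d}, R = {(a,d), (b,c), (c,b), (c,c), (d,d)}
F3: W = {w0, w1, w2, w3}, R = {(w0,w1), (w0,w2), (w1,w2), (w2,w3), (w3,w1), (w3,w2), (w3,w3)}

Frame correspondent (Sahlqvist): forall x forall z (x R^2 z -> exists w (x = w & zRw)) — i.e. a generalized confluence (Geach) condition.
F1: holds.
F2: fails — aR²d but no w with a=w and dRw.
F3: fails — w0R²w2 but no w with w0=w and w2Rw.
Valid on: F1.

F1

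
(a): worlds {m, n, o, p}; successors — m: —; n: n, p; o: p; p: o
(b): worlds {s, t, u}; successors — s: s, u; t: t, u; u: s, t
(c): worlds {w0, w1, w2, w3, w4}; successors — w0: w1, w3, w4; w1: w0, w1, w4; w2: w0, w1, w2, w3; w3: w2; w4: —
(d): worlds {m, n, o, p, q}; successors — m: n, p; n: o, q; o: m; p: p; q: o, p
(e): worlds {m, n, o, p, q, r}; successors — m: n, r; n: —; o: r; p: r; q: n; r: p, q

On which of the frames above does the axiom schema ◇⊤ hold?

(b), (d)

Frame correspondent (Sahlqvist): ∀x ∃y Rxy — i.e. seriality.
(a): fails — world m has no successor.
(b): condition met.
(c): fails — world w4 has no successor.
(d): condition met.
(e): fails — world n has no successor.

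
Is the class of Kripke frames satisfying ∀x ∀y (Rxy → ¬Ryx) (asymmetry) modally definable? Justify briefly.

If a class were modally definable it would be closed under surjective bounded morphisms (Goldblatt–Thomason).
The 3-cycle (worlds w0,w1,w2 with w0→w1→w2→w0) is asymmetric. Mapping every world to a single reflexive point • is a surjective bounded morphism, and the reflexive point is not asymmetric (R•• but asymmetry requires ¬R••).
So the class is not modally definable.

Not modally definable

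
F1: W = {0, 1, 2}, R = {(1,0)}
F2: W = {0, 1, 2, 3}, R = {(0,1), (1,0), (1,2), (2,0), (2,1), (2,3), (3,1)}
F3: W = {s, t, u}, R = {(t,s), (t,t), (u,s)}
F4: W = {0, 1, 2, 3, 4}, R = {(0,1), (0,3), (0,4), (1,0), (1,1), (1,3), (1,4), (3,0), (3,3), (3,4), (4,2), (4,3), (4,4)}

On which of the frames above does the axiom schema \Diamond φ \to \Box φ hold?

F1

Frame correspondent (Sahlqvist): \forall x \forall y \forall z (Rxy \wedge Rxz \to y = z) — i.e. partial functionality.
F1: satisfies the condition.
F2: fails — 1 sees both 0 and 2.
F3: fails — t sees both s and t.
F4: fails — 0 sees both 1 and 3.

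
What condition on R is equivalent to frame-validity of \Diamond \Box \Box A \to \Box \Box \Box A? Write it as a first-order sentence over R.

This is a Sahlqvist (Geach-type) schema ◇^1□^2A → □^3◇^0A.
First-order correspondent: \forall x \forall y \forall z ((xRy \wedge x R^3 z) \to \exists w (y R^2 w \wedge z = w)).

\forall x \forall y \forall z ((xRy \wedge x R^3 z) \to \exists w (y R^2 w \wedge z = w))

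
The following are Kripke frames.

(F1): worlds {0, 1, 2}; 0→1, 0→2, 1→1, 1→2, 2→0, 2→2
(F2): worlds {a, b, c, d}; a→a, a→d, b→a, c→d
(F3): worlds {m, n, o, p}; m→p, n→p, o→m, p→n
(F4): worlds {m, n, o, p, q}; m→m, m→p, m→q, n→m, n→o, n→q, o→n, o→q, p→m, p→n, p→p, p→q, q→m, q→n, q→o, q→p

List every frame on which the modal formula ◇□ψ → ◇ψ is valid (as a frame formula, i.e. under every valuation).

(F1), (F4)

This is the axiom for a generalized confluence (Geach) condition; its first-order frame correspondent is ∀x ∀y (xRy → ∃w (yRw ∧ xRw)).
(F1): condition met.
(F2): fails — aRd but no w with dRw and aRw.
(F3): fails — mRp but no w with pRw and mRw.
(F4): condition met.
Valid on: (F1), (F4).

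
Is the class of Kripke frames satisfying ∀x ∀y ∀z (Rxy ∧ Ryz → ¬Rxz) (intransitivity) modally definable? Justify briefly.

No — not modally definable

Any modally definable frame class is closed under surjective bounded morphisms.
The 3-cycle (worlds s,t,u with s→t→u→s) is intransitive. Mapping every world to a single reflexive point • is a surjective bounded morphism; the reflexive point is not intransitive (R••∧R•• but R••).
So no modal formula (or set of formulas) defines exactly the intransitive frames.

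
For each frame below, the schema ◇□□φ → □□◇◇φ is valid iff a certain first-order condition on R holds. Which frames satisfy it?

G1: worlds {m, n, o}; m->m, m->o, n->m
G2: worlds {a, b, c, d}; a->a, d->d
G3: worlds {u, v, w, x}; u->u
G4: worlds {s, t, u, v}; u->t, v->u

Frame correspondent (Sahlqvist): ∀x ∀y ∀z ((xRy ∧ xR²z) → ∃w (yR²w ∧ zR²w)) — i.e. a generalized confluence (Geach) condition.
G1: fails — mRm, mR²o but no w with mR²w and oR²w.
G2: satisfies the condition.
G3: satisfies the condition.
G4: fails — vRu, vR²t but no w with uR²w and tR²w.

G2, G3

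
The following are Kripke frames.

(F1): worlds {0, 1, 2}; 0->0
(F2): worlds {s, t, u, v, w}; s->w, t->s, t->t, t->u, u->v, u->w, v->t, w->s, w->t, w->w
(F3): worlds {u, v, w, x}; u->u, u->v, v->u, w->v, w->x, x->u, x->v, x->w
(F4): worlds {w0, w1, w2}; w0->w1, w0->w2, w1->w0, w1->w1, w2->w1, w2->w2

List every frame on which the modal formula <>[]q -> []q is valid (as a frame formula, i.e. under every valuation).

Frame correspondent (Sahlqvist): forall x forall y forall z (Rxy & Rxz -> Ryz) — i.e. the Euclidean property.
(F1): holds.
(F2): fails — Rts and Rts but not Rss.
(F3): fails — Ruv and Ruv but not Rvv.
(F4): fails — Rw0w1 and Rw0w2 but not Rw1w2.

(F1)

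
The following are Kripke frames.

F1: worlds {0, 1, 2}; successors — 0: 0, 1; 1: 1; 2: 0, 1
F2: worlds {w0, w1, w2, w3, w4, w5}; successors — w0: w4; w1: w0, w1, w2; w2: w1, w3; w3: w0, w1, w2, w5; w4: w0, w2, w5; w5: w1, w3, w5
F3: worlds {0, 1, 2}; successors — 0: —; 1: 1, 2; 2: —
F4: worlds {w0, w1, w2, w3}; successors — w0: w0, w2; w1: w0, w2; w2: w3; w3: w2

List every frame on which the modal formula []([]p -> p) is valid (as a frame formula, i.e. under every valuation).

Frame correspondent (Sahlqvist): forall x forall y (Rxy -> Ryy) — i.e. shift-reflexivity.
F1: condition met.
F2: fails — Rw1w2 but not Rw2w2.
F3: fails — R12 but not R22.
F4: fails — Rw1w2 but not Rw2w2.
Valid on: F1.

F1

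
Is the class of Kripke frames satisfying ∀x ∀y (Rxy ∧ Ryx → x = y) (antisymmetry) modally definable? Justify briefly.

Not modally definable

If a class were modally definable it would be closed under surjective bounded morphisms (Goldblatt–Thomason).
The 4-cycle (worlds a,b,c,d with a→b→c→d→a) is antisymmetric. Sending even-indexed worlds to s and odd-indexed worlds to t is a surjective bounded morphism onto the two-world frame with s↔t, which is not antisymmetric.
Hence antisymmetry is not modally definable.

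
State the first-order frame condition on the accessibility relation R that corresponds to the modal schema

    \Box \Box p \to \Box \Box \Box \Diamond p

This is a Sahlqvist (Geach-type) schema ◇^0□^2p → □^3◇^1p.
Minimal-valuation argument: fix x; take any y with xR^0y and any z with xR^3z. Set V(p) to the set of worlds R-reachable from y in exactly 2 steps. Then □^2p holds at y, so the antecedent holds at x; validity forces ◇^1p at z, giving a w with zR^1w and yR^2w.
First-order correspondent: \forall x \forall z (x R^3 z \to \exists w (x R^2 w \wedge zRw)).

\forall x \forall z (x R^3 z \to \exists w (x R^2 w \wedge zRw))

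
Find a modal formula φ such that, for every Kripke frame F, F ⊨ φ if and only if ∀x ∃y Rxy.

□q → ◇q

The condition is seriality. The D schema □q → ◇q defines it.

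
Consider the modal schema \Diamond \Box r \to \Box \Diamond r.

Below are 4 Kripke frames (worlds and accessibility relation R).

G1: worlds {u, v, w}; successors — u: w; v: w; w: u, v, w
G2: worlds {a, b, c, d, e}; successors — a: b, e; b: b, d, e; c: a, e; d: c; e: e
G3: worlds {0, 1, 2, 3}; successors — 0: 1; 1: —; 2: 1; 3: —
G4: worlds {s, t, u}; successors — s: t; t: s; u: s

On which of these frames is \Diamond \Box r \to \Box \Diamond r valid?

G1, G4

Frame correspondent (Sahlqvist): \forall x \forall y \forall z (Rxy \wedge Rxz \to \exists w (Ryw \wedge Rzw)) — i.e. convergence.
G1: condition met.
G2: fails — Rbb and Rbd but b and d have no common successor.
G3: fails — R01 and R01 but 1 and 1 have no common successor.
G4: condition met.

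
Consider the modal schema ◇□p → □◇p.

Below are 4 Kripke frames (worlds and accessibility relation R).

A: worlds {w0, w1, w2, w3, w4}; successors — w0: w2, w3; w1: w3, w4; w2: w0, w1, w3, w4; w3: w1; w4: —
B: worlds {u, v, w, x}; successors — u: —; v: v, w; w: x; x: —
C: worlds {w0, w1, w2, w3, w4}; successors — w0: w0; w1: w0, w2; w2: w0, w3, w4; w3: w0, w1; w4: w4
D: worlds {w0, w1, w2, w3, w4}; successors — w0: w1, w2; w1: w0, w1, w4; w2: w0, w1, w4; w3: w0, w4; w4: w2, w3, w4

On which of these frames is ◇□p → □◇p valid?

The schema corresponds to convergence: ∀x ∀y ∀z (Rxy ∧ Rxz → ∃w (Ryw ∧ Rzw)).
A: fails — Rw1w3 and Rw1w4 but w3 and w4 have no common successor.
B: fails — Rvv and Rvw but v and w have no common successor.
C: fails — Rw2w4 and Rw2w0 but w4 and w0 have no common successor.
D: ✓.

D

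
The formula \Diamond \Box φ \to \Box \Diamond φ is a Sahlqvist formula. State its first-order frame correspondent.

Suppose ◇□φ→□◇φ is valid. Take Rxy, Rxz and set V(φ)={w : Ryw}. Then □φ at y so ◇□φ at x, so □◇φ at x, so ◇φ at z, giving w with Rzw and Ryw.

Convergence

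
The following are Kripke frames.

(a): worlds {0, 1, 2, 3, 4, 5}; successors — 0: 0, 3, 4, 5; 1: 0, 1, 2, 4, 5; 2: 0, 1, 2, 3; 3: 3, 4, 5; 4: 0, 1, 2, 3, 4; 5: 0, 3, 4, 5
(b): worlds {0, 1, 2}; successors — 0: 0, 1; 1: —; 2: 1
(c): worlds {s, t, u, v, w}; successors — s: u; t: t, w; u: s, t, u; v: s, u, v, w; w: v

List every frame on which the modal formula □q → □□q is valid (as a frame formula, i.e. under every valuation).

The schema corresponds to transitivity: ∀x ∀y ∀z (Rxy ∧ Ryz → Rxz).
(a): fails — R34 and R42 but not R32.
(b): ✓.
(c): fails — Rut and Rtw but not Ruw.
Valid on: (b).

(b)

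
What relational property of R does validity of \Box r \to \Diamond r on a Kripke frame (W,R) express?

Seriality

This schema is the D axiom.
Its frame correspondent is seriality — \forall x \exists y Rxy.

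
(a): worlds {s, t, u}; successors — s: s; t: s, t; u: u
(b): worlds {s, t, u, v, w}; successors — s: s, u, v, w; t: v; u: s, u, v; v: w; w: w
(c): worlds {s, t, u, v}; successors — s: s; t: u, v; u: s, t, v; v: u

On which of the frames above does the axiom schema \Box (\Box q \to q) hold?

The schema corresponds to shift-reflexivity: \forall x \forall y (Rxy \to Ryy).
(a): ✓.
(b): fails — Ruv but not Rvv.
(c): fails — Ruv but not Rvv.
Valid on: (a).

(a)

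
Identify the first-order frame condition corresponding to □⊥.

This schema is the Ver axiom.
It corresponds to emptiness of R: ∀x ∀y ¬Rxy.

emptiness of R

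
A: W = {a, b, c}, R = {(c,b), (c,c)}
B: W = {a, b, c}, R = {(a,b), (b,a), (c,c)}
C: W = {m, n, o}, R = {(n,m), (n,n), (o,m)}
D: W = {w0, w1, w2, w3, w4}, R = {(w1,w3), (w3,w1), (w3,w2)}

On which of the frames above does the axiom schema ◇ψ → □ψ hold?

B

Frame correspondent (Sahlqvist): ∀x ∀y ∀z (Rxy ∧ Rxz → y = z) — i.e. partial functionality.
A: fails — c sees both b and c.
B: holds.
C: fails — n sees both m and n.
D: fails — w3 sees both w1 and w2.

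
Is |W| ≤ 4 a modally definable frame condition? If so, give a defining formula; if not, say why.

No — not modally definable

Modal frame validity is preserved under disjoint unions.
Any modal formula valid on each of 5 disjoint one-world frames is valid on their disjoint union (validity is preserved under disjoint unions). Each one-world frame has |W|=1≤4, but the union has |W|=5.
So the class is not modally definable.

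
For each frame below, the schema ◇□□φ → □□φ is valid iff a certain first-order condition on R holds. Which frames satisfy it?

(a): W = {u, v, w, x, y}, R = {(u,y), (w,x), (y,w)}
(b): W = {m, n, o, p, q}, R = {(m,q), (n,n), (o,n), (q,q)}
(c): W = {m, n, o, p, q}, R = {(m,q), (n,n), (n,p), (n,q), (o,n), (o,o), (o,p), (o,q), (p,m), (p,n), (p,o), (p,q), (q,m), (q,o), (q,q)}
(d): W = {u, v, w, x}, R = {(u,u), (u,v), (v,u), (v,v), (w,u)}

(b), (d)

The schema corresponds to a generalized confluence (Geach) condition: ∀x ∀y ∀z ((xRy ∧ xR²z) → ∃w (yR²w ∧ z = w)).
(a): fails — uRy, uR²w but no t with yR²t and w=t.
(b): satisfies the condition.
(c): fails — pRm, pR²n but no w with mR²w and n=w.
(d): satisfies the condition.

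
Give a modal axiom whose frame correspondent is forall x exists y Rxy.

□q → ◇q

The condition is seriality. The D schema □q → ◇q defines it.
Suppose □q→◇q is valid. At any x set V(q)=W. Then □q at x, so ◇q at x, so x has a successor.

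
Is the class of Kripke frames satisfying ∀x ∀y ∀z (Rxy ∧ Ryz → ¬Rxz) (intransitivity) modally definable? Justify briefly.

Not modally definable

If a class were modally definable it would be closed under surjective bounded morphisms (Goldblatt–Thomason).
The 5-cycle (worlds s,t,u,v,w with s→t→u→v→w→s) is intransitive. Mapping every world to a single reflexive point • is a surjective bounded morphism; the reflexive point is not intransitive (R••∧R•• but R••).
So no modal formula (or set of formulas) defines exactly the intransitive frames.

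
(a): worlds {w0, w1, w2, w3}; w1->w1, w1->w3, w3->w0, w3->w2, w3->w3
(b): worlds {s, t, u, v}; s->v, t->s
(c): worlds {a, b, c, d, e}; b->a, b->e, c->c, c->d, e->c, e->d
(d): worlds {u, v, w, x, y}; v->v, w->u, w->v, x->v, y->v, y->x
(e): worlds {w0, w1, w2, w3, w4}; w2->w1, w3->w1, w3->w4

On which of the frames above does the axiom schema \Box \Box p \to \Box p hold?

Frame correspondent (Sahlqvist): \forall x \forall y (Rxy \to \exists z (Rxz \wedge Rzy)) — i.e. density.
(a): holds.
(b): fails — Rsv but no z with Rsz and Rzv.
(c): fails — Rba but no z with Rbz and Rza.
(d): fails — Ryx but no z with Ryz and Rzx.
(e): fails — Rw3w1 but no z with Rw3z and Rzw1.
Valid on: (a).

(a)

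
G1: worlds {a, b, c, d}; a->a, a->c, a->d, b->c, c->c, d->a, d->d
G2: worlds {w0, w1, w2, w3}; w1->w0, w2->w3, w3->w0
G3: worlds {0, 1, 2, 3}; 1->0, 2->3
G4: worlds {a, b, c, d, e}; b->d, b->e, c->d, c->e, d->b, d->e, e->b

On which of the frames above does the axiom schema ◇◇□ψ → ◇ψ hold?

G3

Frame correspondent (Sahlqvist): ∀x ∀y (xR²y → ∃w (yRw ∧ xRw)) — i.e. a generalized confluence (Geach) condition.
G1: fails — dR²c but no w with cRw and dRw.
G2: fails — w2R²w0 but no w with w0Rw and w2Rw.
G3: condition met.
G4: fails — bR²e but no w with eRw and bRw.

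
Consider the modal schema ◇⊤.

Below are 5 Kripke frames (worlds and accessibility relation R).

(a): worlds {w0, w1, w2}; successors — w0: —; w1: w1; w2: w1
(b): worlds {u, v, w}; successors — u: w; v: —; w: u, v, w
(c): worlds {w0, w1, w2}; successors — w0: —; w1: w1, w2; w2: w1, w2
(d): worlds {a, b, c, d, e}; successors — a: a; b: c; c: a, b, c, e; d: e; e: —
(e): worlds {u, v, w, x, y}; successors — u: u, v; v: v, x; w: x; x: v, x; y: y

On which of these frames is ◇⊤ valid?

(e)

Frame correspondent (Sahlqvist): ∀x ∃y Rxy — i.e. seriality.
(a): fails — world w0 has no successor.
(b): fails — world v has no successor.
(c): fails — world w0 has no successor.
(d): fails — world e has no successor.
(e): condition met.
Valid on: (e).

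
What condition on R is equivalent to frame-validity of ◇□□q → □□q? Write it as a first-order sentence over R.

∀x ∀y ∀z ((xRy ∧ xR²z) → ∃w (yR²w ∧ z = w))

This is a Sahlqvist (Geach-type) schema ◇^1□^2q → □^2◇^0q.
First-order correspondent: ∀x ∀y ∀z ((xRy ∧ xR²z) → ∃w (yR²w ∧ z = w)).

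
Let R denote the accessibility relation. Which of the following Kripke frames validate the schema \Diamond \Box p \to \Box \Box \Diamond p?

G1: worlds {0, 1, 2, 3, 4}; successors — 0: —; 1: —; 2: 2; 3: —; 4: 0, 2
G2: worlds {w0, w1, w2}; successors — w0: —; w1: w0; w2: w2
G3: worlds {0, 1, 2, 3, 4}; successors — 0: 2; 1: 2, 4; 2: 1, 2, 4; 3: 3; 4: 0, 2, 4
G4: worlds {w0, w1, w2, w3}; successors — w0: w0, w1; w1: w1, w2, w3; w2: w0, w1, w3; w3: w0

G2, G3

This is the axiom for a generalized confluence (Geach) condition; its first-order frame correspondent is \forall x \forall y \forall z ((xRy \wedge x R^2 z) \to \exists w (yRw \wedge zRw)).
G1: fails — 4R0, 4R²2 but no w with 0Rw and 2Rw.
G2: satisfies the condition.
G3: satisfies the condition.
G4: fails — w0Rw1, w0R²w3 but no w with w1Rw and w3Rw.
Valid on: G2, G3.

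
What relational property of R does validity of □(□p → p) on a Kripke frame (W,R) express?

shift-reflexivity

Suppose □(□p→p) is valid. Take Rxy and set V(p)={w : Ryw}. Then at y, □p holds; since □(□p→p) at x, □p→p at y, so p at y, i.e. Ryy.
Conversely, on a frame with shift-reflexivity the schema holds at every world under every valuation.
So the correspondent is shift-reflexivity.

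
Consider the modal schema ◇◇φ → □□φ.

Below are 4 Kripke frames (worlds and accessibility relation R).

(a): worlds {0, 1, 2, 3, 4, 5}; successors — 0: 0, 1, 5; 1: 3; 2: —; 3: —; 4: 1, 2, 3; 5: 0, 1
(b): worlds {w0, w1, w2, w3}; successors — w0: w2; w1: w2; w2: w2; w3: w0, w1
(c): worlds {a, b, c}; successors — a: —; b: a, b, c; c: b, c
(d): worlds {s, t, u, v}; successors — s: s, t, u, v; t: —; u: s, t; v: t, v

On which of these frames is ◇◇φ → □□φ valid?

This is the axiom for a generalized confluence (Geach) condition; its first-order frame correspondent is ∀x ∀y ∀z ((xR²y ∧ xR²z) → ∃w (y = w ∧ z = w)).
(a): fails — 0R²0, 0R²1 but 0 ≠ 1.
(b): satisfies the condition.
(c): fails — bR²a, bR²b but a ≠ b.
(d): fails — sR²s, sR²t but s ≠ t.
Valid on: (b).

(b)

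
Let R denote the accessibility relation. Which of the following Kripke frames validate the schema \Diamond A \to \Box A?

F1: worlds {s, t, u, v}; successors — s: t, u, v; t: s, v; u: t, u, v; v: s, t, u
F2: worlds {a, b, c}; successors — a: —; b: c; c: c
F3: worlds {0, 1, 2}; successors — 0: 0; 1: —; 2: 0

This is the axiom for partial functionality; its first-order frame correspondent is \forall x \forall y \forall z (Rxy \wedge Rxz \to y = z).
F1: fails — s sees both t and u.
F2: condition met.
F3: condition met.

F2, F3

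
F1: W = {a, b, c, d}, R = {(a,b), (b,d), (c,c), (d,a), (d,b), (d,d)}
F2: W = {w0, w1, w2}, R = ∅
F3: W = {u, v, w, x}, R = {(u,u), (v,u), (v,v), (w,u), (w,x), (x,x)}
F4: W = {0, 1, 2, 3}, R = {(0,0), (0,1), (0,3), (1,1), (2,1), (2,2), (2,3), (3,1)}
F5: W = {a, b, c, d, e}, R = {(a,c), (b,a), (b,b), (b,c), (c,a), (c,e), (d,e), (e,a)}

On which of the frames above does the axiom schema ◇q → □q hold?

The schema corresponds to partial functionality: ∀x ∀y ∀z (Rxy ∧ Rxz → y = z).
F1: fails — d sees both a and b.
F2: ✓.
F3: fails — v sees both u and v.
F4: fails — 0 sees both 0 and 1.
F5: fails — b sees both a and b.
Valid on: F2.

F2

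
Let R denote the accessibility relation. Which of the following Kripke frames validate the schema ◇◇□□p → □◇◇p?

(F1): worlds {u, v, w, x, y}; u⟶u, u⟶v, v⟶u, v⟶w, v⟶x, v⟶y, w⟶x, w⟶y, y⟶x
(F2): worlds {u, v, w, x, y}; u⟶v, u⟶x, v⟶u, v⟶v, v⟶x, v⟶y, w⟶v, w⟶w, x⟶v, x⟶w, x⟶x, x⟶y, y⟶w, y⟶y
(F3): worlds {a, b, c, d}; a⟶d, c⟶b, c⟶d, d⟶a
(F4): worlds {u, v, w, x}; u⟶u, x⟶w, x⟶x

This is the axiom for a generalized confluence (Geach) condition; its first-order frame correspondent is ∀x ∀y ∀z ((xR²y ∧ xRz) → ∃w (yR²w ∧ zR²w)).
(F1): fails — uR²x, uRu but no t with xR²t and uR²t.
(F2): ✓.
(F3): fails — aR²a, aRd but no w with aR²w and dR²w.
(F4): fails — xR²w, xRw but no t with wR²t and wR²t.
Valid on: (F2).

(F2)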